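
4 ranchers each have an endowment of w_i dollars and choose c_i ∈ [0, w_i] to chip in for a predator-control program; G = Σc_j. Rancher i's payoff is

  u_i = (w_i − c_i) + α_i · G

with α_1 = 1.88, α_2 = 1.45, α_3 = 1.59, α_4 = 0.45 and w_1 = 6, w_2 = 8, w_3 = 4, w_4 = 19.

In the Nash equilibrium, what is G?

∂u_i/∂c_i = α_i − 1, so rancher i contributes w_i if α_i > 1, else 0.
α_i > 1 for i ∈ {1, 2, 3}; NE contributions (6, 8, 4, 0), G = 18.

18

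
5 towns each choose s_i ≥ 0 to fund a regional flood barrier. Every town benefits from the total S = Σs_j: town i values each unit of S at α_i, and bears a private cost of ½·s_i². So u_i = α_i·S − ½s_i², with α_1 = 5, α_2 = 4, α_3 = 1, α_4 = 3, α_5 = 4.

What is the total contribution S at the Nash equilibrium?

17

Town i's FOC: ∂u_i/∂s_i = α_i − s_i = 0, so s_i* = α_i.
NE contributions = (5, 4, 1, 3, 4); S = 17.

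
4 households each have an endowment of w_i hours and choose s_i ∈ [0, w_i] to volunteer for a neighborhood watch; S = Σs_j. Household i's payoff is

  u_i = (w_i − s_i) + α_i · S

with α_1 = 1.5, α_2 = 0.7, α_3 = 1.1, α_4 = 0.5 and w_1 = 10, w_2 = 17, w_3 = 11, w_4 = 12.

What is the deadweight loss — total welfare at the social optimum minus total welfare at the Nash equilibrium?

81.2

∂u_i/∂s_i = α_i − 1, so household i contributes w_i if α_i > 1, else 0.
α_i > 1 for i ∈ {1, 3}; NE contributions (10, 0, 11, 0), S = 21.
W^NE = Σw_i − S^NE + (Σα_i)·S^NE = 50 + 2.8·21 = 108.8.
Planner: ∂(Σu_j)/∂s_i = Σα_j − 1 = 2.8 > 0, so everyone contributes w_i; S^SO = 50, W^SO = 50 + 2.8·50 = 190.
Deadweight loss = 81.2.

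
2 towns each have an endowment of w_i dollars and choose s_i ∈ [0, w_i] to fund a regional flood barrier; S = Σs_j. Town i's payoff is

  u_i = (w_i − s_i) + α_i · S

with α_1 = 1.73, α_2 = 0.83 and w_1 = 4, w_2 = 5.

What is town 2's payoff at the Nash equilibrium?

∂u_i/∂s_i = α_i − 1, so town i contributes w_i if α_i > 1, else 0.
α_i > 1 for i ∈ {1}; NE contributions (4, 0), S = 4.
u_2 = (5 − 0) + 0.83·4 = 8.32.

8.32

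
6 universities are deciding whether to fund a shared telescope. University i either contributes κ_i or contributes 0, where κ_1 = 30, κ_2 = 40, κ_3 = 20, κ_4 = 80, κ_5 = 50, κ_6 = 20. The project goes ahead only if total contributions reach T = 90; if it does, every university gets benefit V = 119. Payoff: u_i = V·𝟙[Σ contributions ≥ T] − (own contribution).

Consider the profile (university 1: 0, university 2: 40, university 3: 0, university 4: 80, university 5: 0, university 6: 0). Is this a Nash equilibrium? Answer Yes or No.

Total = 120 ≥ 90: provided.
University 1 (pledges 0, payoff 119): pledging 30 → total 150, payoff 89. No gain.
University 2 (pledges 40, payoff 79): dropping to 0 → total 80, payoff 0. No gain.
University 3 (pledges 0, payoff 119): pledging 20 → total 140, payoff 99. No gain.
University 4 (pledges 80, payoff 39): dropping to 0 → total 40, payoff 0. No gain.
University 5 (pledges 0, payoff 119): pledging 50 → total 170, payoff 69. No gain.
University 6 (pledges 0, payoff 119): pledging 20 → total 140, payoff 99. No gain.

Yes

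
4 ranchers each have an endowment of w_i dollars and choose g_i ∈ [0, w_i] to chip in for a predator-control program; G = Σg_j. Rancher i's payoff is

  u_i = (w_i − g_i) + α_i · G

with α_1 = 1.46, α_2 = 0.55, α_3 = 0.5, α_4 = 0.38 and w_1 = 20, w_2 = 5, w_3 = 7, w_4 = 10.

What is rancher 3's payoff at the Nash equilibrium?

17

∂u_i/∂g_i = α_i − 1, so rancher i contributes w_i if α_i > 1, else 0.
α_i > 1 for i ∈ {1}; NE contributions (20, 0, 0, 0), G = 20.
u_3 = (7 − 0) + 0.5·20 = 17.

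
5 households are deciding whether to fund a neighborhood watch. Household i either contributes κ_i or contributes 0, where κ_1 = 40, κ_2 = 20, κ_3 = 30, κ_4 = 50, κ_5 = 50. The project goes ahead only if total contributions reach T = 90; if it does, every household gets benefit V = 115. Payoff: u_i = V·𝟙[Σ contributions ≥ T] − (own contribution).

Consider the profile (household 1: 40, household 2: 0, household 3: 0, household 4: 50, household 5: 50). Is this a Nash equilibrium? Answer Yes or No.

No

Total = 140 ≥ 90: provided.
Household 1 (pledges 40, payoff 75): dropping to 0 → total 100, payoff 115. Profitable deviation.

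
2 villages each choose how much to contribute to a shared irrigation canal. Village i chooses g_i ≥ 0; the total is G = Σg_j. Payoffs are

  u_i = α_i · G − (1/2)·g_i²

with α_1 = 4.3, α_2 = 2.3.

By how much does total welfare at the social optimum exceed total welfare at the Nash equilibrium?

Village i's FOC: ∂u_i/∂g_i = α_i − g_i = 0, so g_i* = α_i.
NE contributions = (4.3, 2.3); G = 6.6.
W^NE = (Σα)·G − ½Σα_i² = 6.6² − ½·23.78 = 31.67.
Planner sets g_i = Σα_j = 6.6 for every i, so G^SO = 2·6.6 = 13.2.
W^SO = (Σα)·G^SO − ½·2·(Σα)² = (2/2)·6.6² = 43.56.
Deadweight loss = W^SO − W^NE = 11.89.

11.89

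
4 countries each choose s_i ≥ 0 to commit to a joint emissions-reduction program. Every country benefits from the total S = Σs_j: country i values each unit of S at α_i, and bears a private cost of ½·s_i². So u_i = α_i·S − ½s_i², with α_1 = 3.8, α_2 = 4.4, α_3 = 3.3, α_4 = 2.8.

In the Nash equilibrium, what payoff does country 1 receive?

Country i's FOC: ∂u_i/∂s_i = α_i − s_i = 0, so s_i* = α_i.
NE contributions = (3.8, 4.4, 3.3, 2.8); S = 14.3.
u_1 = α_1·S − ½·(s_1)² = 3.8·14.3 − ½·3.8² = 47.12.

47.12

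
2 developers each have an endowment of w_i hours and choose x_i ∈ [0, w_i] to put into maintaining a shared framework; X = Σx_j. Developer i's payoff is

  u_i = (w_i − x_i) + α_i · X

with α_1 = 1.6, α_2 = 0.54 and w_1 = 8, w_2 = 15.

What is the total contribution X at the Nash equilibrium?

8

∂u_i/∂x_i = α_i − 1, so developer i contributes w_i if α_i > 1, else 0.
α_i > 1 for i ∈ {1}; NE contributions (8, 0), X = 8.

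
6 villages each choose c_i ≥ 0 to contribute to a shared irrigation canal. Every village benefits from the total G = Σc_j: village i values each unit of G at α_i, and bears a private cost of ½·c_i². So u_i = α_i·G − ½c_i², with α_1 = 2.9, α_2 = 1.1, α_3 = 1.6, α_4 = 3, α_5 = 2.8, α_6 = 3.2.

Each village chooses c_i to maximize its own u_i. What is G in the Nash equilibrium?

14.6

Village i's FOC: ∂u_i/∂c_i = α_i − c_i = 0, so c_i* = α_i.
NE contributions = (2.9, 1.1, 1.6, 3, 2.8, 3.2); G = 14.6.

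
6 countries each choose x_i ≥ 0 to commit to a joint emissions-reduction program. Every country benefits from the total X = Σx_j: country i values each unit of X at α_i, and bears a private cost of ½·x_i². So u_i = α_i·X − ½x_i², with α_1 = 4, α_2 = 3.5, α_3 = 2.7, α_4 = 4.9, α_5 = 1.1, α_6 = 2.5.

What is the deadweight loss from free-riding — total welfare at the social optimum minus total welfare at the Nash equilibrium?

Country i's FOC: ∂u_i/∂x_i = α_i − x_i = 0, so x_i* = α_i.
NE contributions = (4, 3.5, 2.7, 4.9, 1.1, 2.5); X = 18.7.
W^NE = (Σα)·X − ½Σα_i² = 18.7² − ½·67.01 = 316.185.
Planner sets x_i = Σα_j = 18.7 for every i, so X^SO = 6·18.7 = 112.2.
W^SO = (Σα)·X^SO − ½·6·(Σα)² = (6/2)·18.7² = 1049.07.
Deadweight loss = W^SO − W^NE = 732.885.

732.885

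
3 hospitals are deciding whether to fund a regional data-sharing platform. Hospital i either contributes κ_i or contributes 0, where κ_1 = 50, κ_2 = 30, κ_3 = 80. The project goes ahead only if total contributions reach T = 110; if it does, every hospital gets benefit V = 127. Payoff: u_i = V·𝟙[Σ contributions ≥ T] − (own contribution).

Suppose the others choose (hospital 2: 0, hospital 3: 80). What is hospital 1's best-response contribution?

50

Others' total = 80. Contributing 50 brings total to 130 ≥ 110: gain V − κ_1 = 77.
Best response: 50.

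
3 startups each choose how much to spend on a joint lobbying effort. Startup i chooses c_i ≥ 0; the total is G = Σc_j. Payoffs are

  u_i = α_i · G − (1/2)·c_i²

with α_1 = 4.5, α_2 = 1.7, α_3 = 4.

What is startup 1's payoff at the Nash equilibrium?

Startup i's FOC: ∂u_i/∂c_i = α_i − c_i = 0, so c_i* = α_i.
NE contributions = (4.5, 1.7, 4); G = 10.2.
u_1 = α_1·G − ½·(c_1)² = 4.5·10.2 − ½·4.5² = 35.775.

35.775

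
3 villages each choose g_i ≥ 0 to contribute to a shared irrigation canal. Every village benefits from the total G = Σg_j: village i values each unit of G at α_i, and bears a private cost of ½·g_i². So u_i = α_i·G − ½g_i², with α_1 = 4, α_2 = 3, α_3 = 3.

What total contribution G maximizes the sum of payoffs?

Planner FOC: ∂(Σu_j)/∂g_i = (Σα_j) − g_i = 0, so g_i^SO = Σα_j = 10 for every i; G^SO = 30.

30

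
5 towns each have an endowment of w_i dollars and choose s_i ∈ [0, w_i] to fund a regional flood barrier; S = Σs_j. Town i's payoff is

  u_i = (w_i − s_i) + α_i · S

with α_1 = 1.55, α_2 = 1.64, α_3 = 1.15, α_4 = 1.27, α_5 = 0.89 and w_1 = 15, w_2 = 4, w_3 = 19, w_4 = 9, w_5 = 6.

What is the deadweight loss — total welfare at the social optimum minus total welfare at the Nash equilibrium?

∂u_i/∂s_i = α_i − 1, so town i contributes w_i if α_i > 1, else 0.
α_i > 1 for i ∈ {1, 2, 3, 4}; NE contributions (15, 4, 19, 9, 0), S = 47.
W^NE = Σw_i − S^NE + (Σα_i)·S^NE = 53 + 5.5·47 = 311.5.
Planner: ∂(Σu_j)/∂s_i = Σα_j − 1 = 5.5 > 0, so everyone contributes w_i; S^SO = 53, W^SO = 53 + 5.5·53 = 344.5.
Deadweight loss = 33.

33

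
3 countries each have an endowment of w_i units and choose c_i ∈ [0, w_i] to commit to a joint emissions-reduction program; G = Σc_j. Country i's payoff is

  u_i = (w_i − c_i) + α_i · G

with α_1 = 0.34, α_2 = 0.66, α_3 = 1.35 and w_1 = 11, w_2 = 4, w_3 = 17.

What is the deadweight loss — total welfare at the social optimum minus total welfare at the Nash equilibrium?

∂u_i/∂c_i = α_i − 1, so country i contributes w_i if α_i > 1, else 0.
α_i > 1 for i ∈ {3}; NE contributions (0, 0, 17), G = 17.
W^NE = Σw_i − G^NE + (Σα_i)·G^NE = 32 + 1.35·17 = 54.95.
Planner: ∂(Σu_j)/∂c_i = Σα_j − 1 = 1.35 > 0, so everyone contributes w_i; G^SO = 32, W^SO = 32 + 1.35·32 = 75.2.
Deadweight loss = 20.25.

20.25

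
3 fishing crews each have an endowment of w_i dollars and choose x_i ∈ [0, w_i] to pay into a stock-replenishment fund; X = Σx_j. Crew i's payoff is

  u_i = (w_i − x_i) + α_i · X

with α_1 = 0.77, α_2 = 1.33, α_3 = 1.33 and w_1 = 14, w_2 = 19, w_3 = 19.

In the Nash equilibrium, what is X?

∂u_i/∂x_i = α_i − 1, so crew i contributes w_i if α_i > 1, else 0.
α_i > 1 for i ∈ {2, 3}; NE contributions (0, 19, 19), X = 38.

38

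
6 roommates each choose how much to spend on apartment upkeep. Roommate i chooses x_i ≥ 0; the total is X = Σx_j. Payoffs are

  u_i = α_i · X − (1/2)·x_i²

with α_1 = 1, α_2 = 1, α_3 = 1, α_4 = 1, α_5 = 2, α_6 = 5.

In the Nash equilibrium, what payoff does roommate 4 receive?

Roommate i's FOC: ∂u_i/∂x_i = α_i − x_i = 0, so x_i* = α_i.
NE contributions = (1, 1, 1, 1, 2, 5); X = 11.
u_4 = α_4·X − ½·(x_4)² = 1·11 − ½·1² = 10.5.

10.5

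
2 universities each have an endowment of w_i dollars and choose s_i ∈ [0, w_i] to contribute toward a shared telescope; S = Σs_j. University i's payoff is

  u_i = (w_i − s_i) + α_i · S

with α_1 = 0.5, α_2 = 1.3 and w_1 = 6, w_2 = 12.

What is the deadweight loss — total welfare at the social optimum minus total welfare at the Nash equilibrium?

4.8

∂u_i/∂s_i = α_i − 1, so university i contributes w_i if α_i > 1, else 0.
α_i > 1 for i ∈ {2}; NE contributions (0, 12), S = 12.
W^NE = Σw_i − S^NE + (Σα_i)·S^NE = 18 + 0.8·12 = 27.6.
Planner: ∂(Σu_j)/∂s_i = Σα_j − 1 = 0.8 > 0, so everyone contributes w_i; S^SO = 18, W^SO = 18 + 0.8·18 = 32.4.
Deadweight loss = 4.8.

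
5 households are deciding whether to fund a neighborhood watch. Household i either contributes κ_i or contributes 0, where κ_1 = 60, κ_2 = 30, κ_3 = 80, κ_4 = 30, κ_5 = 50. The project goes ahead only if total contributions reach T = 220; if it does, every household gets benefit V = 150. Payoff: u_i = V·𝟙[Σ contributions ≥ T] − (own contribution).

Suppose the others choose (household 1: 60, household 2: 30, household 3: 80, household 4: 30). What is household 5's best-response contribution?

Others' total = 200. Contributing 50 brings total to 250 ≥ 220: gain V − κ_5 = 100.
Best response: 50.

50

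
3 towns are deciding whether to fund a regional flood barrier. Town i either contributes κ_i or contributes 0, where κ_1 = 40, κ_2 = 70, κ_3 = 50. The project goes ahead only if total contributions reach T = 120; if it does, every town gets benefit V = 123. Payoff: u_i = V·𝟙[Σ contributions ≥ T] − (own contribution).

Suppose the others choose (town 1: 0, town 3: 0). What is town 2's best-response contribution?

0

Others' total = 0. Even contributing 70 gives 70 < 120: no benefit either way.
Best response: 0.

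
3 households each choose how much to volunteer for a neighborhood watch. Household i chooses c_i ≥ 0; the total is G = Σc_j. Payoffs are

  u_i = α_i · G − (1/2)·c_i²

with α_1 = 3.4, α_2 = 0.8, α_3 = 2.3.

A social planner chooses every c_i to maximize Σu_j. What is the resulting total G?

19.5

Planner FOC: ∂(Σu_j)/∂c_i = (Σα_j) − c_i = 0, so c_i^SO = Σα_j = 6.5 for every i; G^SO = 19.5.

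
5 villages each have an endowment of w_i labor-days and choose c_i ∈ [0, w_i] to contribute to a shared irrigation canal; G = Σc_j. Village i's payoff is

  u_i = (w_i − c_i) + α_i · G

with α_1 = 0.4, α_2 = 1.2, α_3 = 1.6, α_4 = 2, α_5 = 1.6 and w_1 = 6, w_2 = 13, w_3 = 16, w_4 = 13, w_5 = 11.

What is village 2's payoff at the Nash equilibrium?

63.6

∂u_i/∂c_i = α_i − 1, so village i contributes w_i if α_i > 1, else 0.
α_i > 1 for i ∈ {2, 3, 4, 5}; NE contributions (0, 13, 16, 13, 11), G = 53.
u_2 = (13 − 13) + 1.2·53 = 63.6.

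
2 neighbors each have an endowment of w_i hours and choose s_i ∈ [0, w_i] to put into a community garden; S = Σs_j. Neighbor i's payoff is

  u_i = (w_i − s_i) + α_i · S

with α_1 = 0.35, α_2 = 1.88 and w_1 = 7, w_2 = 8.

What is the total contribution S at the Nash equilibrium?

8

∂u_i/∂s_i = α_i − 1, so neighbor i contributes w_i if α_i > 1, else 0.
α_i > 1 for i ∈ {2}; NE contributions (0, 8), S = 8.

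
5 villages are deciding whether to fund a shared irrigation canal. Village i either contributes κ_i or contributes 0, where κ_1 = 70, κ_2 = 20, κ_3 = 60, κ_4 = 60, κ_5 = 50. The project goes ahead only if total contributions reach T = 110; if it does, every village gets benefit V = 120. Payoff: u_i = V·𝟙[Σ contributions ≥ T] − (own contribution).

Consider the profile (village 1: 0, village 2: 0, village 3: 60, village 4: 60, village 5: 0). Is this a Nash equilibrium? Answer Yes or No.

Yes

Total = 120 ≥ 110: provided.
Village 1 (pledges 0, payoff 120): pledging 70 → total 190, payoff 50. No gain.
Village 2 (pledges 0, payoff 120): pledging 20 → total 140, payoff 100. No gain.
Village 3 (pledges 60, payoff 60): dropping to 0 → total 60, payoff 0. No gain.
Village 4 (pledges 60, payoff 60): dropping to 0 → total 60, payoff 0. No gain.
Village 5 (pledges 0, payoff 120): pledging 50 → total 170, payoff 70. No gain.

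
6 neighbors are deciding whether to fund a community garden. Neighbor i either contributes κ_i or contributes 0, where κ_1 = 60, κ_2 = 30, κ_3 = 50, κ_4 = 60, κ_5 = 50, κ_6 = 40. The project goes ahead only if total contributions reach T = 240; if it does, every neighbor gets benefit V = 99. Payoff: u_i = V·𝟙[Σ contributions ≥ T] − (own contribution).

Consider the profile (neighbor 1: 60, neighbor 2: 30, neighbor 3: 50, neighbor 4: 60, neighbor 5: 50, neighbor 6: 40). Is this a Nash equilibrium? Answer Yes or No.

Total = 290 ≥ 240: provided.
Neighbor 1 (pledges 60, payoff 39): dropping to 0 → total 230, payoff 0. No gain.
Neighbor 2 (pledges 30, payoff 69): dropping to 0 → total 260, payoff 99. Profitable deviation.

No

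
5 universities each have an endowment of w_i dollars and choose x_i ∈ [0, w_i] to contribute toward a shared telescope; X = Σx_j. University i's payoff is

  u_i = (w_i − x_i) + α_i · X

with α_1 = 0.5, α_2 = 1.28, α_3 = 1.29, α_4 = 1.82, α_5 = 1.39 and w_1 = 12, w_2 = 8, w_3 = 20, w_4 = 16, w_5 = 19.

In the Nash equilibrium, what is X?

∂u_i/∂x_i = α_i − 1, so university i contributes w_i if α_i > 1, else 0.
α_i > 1 for i ∈ {2, 3, 4, 5}; NE contributions (0, 8, 20, 16, 19), X = 63.

63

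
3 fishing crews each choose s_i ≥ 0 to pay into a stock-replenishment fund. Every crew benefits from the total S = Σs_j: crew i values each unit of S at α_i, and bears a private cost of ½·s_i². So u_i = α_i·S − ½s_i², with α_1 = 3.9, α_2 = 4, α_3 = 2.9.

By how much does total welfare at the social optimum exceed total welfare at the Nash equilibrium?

Crew i's FOC: ∂u_i/∂s_i = α_i − s_i = 0, so s_i* = α_i.
NE contributions = (3.9, 4, 2.9); S = 10.8.
W^NE = (Σα)·S − ½Σα_i² = 10.8² − ½·39.62 = 96.83.
Planner sets s_i = Σα_j = 10.8 for every i, so S^SO = 3·10.8 = 32.4.
W^SO = (Σα)·S^SO − ½·3·(Σα)² = (3/2)·10.8² = 174.96.
Deadweight loss = W^SO − W^NE = 78.13.

78.13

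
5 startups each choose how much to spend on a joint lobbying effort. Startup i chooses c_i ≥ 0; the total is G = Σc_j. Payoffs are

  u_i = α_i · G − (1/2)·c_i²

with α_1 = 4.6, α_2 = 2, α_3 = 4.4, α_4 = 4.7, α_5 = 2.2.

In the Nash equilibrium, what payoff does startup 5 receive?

36.96

Startup i's FOC: ∂u_i/∂c_i = α_i − c_i = 0, so c_i* = α_i.
NE contributions = (4.6, 2, 4.4, 4.7, 2.2); G = 17.9.
u_5 = α_5·G − ½·(c_5)² = 2.2·17.9 − ½·2.2² = 36.96.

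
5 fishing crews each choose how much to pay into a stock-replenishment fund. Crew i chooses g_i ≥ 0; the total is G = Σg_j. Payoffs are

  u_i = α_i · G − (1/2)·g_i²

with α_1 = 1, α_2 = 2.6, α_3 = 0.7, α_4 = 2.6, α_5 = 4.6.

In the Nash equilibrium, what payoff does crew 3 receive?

Crew i's FOC: ∂u_i/∂g_i = α_i − g_i = 0, so g_i* = α_i.
NE contributions = (1, 2.6, 0.7, 2.6, 4.6); G = 11.5.
u_3 = α_3·G − ½·(g_3)² = 0.7·11.5 − ½·0.7² = 7.805.

7.805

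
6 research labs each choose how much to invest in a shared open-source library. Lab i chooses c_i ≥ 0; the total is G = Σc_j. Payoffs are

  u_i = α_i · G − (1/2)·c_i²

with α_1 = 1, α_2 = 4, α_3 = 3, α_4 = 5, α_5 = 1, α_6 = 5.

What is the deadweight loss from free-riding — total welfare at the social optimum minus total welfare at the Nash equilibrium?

Lab i's FOC: ∂u_i/∂c_i = α_i − c_i = 0, so c_i* = α_i.
NE contributions = (1, 4, 3, 5, 1, 5); G = 19.
W^NE = (Σα)·G − ½Σα_i² = 19² − ½·77 = 322.5.
Planner sets c_i = Σα_j = 19 for every i, so G^SO = 6·19 = 114.
W^SO = (Σα)·G^SO − ½·6·(Σα)² = (6/2)·19² = 1083.
Deadweight loss = W^SO − W^NE = 760.5.

760.5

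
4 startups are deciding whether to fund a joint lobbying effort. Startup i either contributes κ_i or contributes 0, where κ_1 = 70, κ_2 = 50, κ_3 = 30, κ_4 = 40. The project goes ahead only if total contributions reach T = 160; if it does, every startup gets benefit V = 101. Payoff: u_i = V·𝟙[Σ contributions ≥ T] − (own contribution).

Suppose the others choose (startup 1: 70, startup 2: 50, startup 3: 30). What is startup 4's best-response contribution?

40

Others' total = 150. Contributing 40 brings total to 190 ≥ 160: gain V − κ_4 = 61.
Best response: 40.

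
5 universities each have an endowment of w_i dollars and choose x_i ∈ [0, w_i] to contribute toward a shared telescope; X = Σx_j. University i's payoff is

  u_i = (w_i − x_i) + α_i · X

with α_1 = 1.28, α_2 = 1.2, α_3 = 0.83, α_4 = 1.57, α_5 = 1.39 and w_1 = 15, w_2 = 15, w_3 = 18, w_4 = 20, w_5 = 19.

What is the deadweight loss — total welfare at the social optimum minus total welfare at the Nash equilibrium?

∂u_i/∂x_i = α_i − 1, so university i contributes w_i if α_i > 1, else 0.
α_i > 1 for i ∈ {1, 2, 4, 5}; NE contributions (15, 15, 0, 20, 19), X = 69.
W^NE = Σw_i − X^NE + (Σα_i)·X^NE = 87 + 5.27·69 = 450.63.
Planner: ∂(Σu_j)/∂x_i = Σα_j − 1 = 5.27 > 0, so everyone contributes w_i; X^SO = 87, W^SO = 87 + 5.27·87 = 545.49.
Deadweight loss = 94.86.

94.86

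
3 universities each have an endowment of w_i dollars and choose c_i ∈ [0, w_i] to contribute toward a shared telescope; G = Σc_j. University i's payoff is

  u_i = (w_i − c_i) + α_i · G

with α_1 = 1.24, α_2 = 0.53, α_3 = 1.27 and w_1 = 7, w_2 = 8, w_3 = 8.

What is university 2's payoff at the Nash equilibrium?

∂u_i/∂c_i = α_i − 1, so university i contributes w_i if α_i > 1, else 0.
α_i > 1 for i ∈ {1, 3}; NE contributions (7, 0, 8), G = 15.
u_2 = (8 − 0) + 0.53·15 = 15.95.

15.95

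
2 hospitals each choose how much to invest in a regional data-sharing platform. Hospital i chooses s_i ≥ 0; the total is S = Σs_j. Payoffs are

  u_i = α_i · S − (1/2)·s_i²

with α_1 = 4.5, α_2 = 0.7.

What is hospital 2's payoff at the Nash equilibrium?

3.395

Hospital i's FOC: ∂u_i/∂s_i = α_i − s_i = 0, so s_i* = α_i.
NE contributions = (4.5, 0.7); S = 5.2.
u_2 = α_2·S − ½·(s_2)² = 0.7·5.2 − ½·0.7² = 3.395.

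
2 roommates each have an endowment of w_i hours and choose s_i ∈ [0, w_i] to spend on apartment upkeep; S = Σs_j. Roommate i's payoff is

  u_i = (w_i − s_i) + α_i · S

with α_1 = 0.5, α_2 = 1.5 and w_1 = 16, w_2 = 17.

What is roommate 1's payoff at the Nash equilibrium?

24.5

∂u_i/∂s_i = α_i − 1, so roommate i contributes w_i if α_i > 1, else 0.
α_i > 1 for i ∈ {2}; NE contributions (0, 17), S = 17.
u_1 = (16 − 0) + 0.5·17 = 24.5.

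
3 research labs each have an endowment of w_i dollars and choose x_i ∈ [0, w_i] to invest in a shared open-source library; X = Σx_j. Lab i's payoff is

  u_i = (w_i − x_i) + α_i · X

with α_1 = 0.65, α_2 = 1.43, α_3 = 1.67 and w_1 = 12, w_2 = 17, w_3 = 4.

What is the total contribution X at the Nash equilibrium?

21

∂u_i/∂x_i = α_i − 1, so lab i contributes w_i if α_i > 1, else 0.
α_i > 1 for i ∈ {2, 3}; NE contributions (0, 17, 4), X = 21.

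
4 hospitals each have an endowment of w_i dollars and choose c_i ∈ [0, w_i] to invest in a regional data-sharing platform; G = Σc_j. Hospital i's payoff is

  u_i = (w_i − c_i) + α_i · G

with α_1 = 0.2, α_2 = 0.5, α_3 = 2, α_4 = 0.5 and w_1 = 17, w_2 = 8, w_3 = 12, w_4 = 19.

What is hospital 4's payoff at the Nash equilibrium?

25

∂u_i/∂c_i = α_i − 1, so hospital i contributes w_i if α_i > 1, else 0.
α_i > 1 for i ∈ {3}; NE contributions (0, 0, 12, 0), G = 12.
u_4 = (19 − 0) + 0.5·12 = 25.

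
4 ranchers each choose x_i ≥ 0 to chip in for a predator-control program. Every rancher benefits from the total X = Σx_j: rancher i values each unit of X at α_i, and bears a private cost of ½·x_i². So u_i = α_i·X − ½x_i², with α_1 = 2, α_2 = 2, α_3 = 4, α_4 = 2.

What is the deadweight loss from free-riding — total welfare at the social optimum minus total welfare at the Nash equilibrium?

Rancher i's FOC: ∂u_i/∂x_i = α_i − x_i = 0, so x_i* = α_i.
NE contributions = (2, 2, 4, 2); X = 10.
W^NE = (Σα)·X − ½Σα_i² = 10² − ½·28 = 86.
Planner sets x_i = Σα_j = 10 for every i, so X^SO = 4·10 = 40.
W^SO = (Σα)·X^SO − ½·4·(Σα)² = (4/2)·10² = 200.
Deadweight loss = W^SO − W^NE = 114.

114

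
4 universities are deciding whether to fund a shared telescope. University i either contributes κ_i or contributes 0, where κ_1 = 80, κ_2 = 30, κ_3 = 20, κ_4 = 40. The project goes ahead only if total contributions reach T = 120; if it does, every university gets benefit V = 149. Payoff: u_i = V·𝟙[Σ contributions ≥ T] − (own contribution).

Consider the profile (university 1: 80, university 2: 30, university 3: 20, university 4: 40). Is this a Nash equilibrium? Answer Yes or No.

No

Total = 170 ≥ 120: provided.
University 1 (pledges 80, payoff 69): dropping to 0 → total 90, payoff 0. No gain.
University 2 (pledges 30, payoff 119): dropping to 0 → total 140, payoff 149. Profitable deviation.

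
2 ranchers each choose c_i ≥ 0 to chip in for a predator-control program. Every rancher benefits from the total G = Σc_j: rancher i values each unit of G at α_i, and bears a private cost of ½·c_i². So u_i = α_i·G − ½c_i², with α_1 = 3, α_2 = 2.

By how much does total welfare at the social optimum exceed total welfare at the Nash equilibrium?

Rancher i's FOC: ∂u_i/∂c_i = α_i − c_i = 0, so c_i* = α_i.
NE contributions = (3, 2); G = 5.
W^NE = (Σα)·G − ½Σα_i² = 5² − ½·13 = 18.5.
Planner sets c_i = Σα_j = 5 for every i, so G^SO = 2·5 = 10.
W^SO = (Σα)·G^SO − ½·2·(Σα)² = (2/2)·5² = 25.
Deadweight loss = W^SO − W^NE = 6.5.

6.5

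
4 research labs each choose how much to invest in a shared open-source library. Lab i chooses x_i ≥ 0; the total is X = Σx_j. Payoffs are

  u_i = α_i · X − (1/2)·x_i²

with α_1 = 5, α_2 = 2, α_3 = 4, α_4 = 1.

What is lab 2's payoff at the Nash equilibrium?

22

Lab i's FOC: ∂u_i/∂x_i = α_i − x_i = 0, so x_i* = α_i.
NE contributions = (5, 2, 4, 1); X = 12.
u_2 = α_2·X − ½·(x_2)² = 2·12 − ½·2² = 22.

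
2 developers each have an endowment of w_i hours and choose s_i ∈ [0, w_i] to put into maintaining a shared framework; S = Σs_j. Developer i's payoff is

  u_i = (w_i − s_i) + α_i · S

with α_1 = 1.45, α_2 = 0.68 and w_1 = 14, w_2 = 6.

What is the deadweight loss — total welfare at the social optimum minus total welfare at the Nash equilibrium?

∂u_i/∂s_i = α_i − 1, so developer i contributes w_i if α_i > 1, else 0.
α_i > 1 for i ∈ {1}; NE contributions (14, 0), S = 14.
W^NE = Σw_i − S^NE + (Σα_i)·S^NE = 20 + 1.13·14 = 35.82.
Planner: ∂(Σu_j)/∂s_i = Σα_j − 1 = 1.13 > 0, so everyone contributes w_i; S^SO = 20, W^SO = 20 + 1.13·20 = 42.6.
Deadweight loss = 6.78.

6.78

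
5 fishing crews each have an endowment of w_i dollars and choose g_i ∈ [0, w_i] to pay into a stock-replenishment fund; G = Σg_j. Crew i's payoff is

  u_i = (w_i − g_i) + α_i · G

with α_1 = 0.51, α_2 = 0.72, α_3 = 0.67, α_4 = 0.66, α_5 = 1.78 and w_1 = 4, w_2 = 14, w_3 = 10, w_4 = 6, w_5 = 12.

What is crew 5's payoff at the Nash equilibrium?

∂u_i/∂g_i = α_i − 1, so crew i contributes w_i if α_i > 1, else 0.
α_i > 1 for i ∈ {5}; NE contributions (0, 0, 0, 0, 12), G = 12.
u_5 = (12 − 12) + 1.78·12 = 21.36.

21.36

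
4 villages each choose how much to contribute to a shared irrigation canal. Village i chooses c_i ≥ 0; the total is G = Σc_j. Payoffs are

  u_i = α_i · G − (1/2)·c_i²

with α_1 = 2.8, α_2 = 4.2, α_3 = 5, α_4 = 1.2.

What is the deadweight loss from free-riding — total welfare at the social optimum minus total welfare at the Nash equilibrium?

200.2

Village i's FOC: ∂u_i/∂c_i = α_i − c_i = 0, so c_i* = α_i.
NE contributions = (2.8, 4.2, 5, 1.2); G = 13.2.
W^NE = (Σα)·G − ½Σα_i² = 13.2² − ½·51.92 = 148.28.
Planner sets c_i = Σα_j = 13.2 for every i, so G^SO = 4·13.2 = 52.8.
W^SO = (Σα)·G^SO − ½·4·(Σα)² = (4/2)·13.2² = 348.48.
Deadweight loss = W^SO − W^NE = 200.2.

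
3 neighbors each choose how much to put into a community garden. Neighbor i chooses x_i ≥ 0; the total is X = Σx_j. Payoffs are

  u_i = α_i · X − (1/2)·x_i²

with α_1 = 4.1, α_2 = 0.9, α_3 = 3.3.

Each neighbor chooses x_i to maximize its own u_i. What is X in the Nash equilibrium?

8.3

Neighbor i's FOC: ∂u_i/∂x_i = α_i − x_i = 0, so x_i* = α_i.
NE contributions = (4.1, 0.9, 3.3); X = 8.3.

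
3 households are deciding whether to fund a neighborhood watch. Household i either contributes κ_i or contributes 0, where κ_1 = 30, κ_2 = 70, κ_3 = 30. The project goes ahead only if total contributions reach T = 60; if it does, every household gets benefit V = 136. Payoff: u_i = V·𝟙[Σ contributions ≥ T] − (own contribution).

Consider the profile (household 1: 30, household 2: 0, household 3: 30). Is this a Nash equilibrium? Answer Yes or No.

Yes

Total = 60 ≥ 60: provided.
Household 1 (pledges 30, payoff 106): dropping to 0 → total 30, payoff 0. No gain.
Household 2 (pledges 0, payoff 136): pledging 70 → total 130, payoff 66. No gain.
Household 3 (pledges 30, payoff 106): dropping to 0 → total 30, payoff 0. No gain.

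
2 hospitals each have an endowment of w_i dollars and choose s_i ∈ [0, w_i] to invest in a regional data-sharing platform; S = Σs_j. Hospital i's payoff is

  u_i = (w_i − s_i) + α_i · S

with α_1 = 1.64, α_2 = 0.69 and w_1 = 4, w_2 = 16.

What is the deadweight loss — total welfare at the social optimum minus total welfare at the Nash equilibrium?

21.28

∂u_i/∂s_i = α_i − 1, so hospital i contributes w_i if α_i > 1, else 0.
α_i > 1 for i ∈ {1}; NE contributions (4, 0), S = 4.
W^NE = Σw_i − S^NE + (Σα_i)·S^NE = 20 + 1.33·4 = 25.32.
Planner: ∂(Σu_j)/∂s_i = Σα_j − 1 = 1.33 > 0, so everyone contributes w_i; S^SO = 20, W^SO = 20 + 1.33·20 = 46.6.
Deadweight loss = 21.28.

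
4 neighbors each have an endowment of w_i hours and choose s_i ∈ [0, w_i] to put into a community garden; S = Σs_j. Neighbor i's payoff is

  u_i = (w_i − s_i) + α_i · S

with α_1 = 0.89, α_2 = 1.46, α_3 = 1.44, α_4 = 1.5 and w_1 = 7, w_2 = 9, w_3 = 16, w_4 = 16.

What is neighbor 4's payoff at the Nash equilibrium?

∂u_i/∂s_i = α_i − 1, so neighbor i contributes w_i if α_i > 1, else 0.
α_i > 1 for i ∈ {2, 3, 4}; NE contributions (0, 9, 16, 16), S = 41.
u_4 = (16 − 16) + 1.5·41 = 61.5.

61.5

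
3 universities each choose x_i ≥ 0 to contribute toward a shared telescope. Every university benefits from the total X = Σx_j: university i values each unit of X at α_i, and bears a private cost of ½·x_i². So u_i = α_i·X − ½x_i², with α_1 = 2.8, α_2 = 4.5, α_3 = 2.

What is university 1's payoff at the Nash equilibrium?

University i's FOC: ∂u_i/∂x_i = α_i − x_i = 0, so x_i* = α_i.
NE contributions = (2.8, 4.5, 2); X = 9.3.
u_1 = α_1·X − ½·(x_1)² = 2.8·9.3 − ½·2.8² = 22.12.

22.12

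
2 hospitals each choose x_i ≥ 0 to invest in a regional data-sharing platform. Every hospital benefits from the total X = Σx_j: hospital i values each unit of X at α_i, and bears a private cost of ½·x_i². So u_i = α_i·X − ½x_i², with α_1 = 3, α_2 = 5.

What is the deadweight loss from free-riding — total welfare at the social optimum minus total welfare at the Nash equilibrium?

Hospital i's FOC: ∂u_i/∂x_i = α_i − x_i = 0, so x_i* = α_i.
NE contributions = (3, 5); X = 8.
W^NE = (Σα)·X − ½Σα_i² = 8² − ½·34 = 47.
Planner sets x_i = Σα_j = 8 for every i, so X^SO = 2·8 = 16.
W^SO = (Σα)·X^SO − ½·2·(Σα)² = (2/2)·8² = 64.
Deadweight loss = W^SO − W^NE = 17.

17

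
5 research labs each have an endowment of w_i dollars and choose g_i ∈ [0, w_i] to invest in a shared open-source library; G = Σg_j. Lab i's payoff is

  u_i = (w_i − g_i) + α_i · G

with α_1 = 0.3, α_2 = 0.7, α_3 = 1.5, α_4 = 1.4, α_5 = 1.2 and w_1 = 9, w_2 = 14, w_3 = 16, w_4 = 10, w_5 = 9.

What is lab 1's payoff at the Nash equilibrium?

19.5

∂u_i/∂g_i = α_i − 1, so lab i contributes w_i if α_i > 1, else 0.
α_i > 1 for i ∈ {3, 4, 5}; NE contributions (0, 0, 16, 10, 9), G = 35.
u_1 = (9 − 0) + 0.3·35 = 19.5.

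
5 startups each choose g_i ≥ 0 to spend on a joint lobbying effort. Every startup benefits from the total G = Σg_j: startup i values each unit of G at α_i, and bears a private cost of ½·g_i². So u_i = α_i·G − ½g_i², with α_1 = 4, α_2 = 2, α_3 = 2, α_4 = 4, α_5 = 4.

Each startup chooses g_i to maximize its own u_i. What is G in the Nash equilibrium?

Startup i's FOC: ∂u_i/∂g_i = α_i − g_i = 0, so g_i* = α_i.
NE contributions = (4, 2, 2, 4, 4); G = 16.

16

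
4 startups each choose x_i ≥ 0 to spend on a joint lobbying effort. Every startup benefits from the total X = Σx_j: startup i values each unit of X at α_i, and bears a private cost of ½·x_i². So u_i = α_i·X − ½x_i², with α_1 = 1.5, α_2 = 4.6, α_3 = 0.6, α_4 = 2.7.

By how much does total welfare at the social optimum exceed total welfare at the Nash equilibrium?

Startup i's FOC: ∂u_i/∂x_i = α_i − x_i = 0, so x_i* = α_i.
NE contributions = (1.5, 4.6, 0.6, 2.7); X = 9.4.
W^NE = (Σα)·X − ½Σα_i² = 9.4² − ½·31.06 = 72.83.
Planner sets x_i = Σα_j = 9.4 for every i, so X^SO = 4·9.4 = 37.6.
W^SO = (Σα)·X^SO − ½·4·(Σα)² = (4/2)·9.4² = 176.72.
Deadweight loss = W^SO − W^NE = 103.89.

103.89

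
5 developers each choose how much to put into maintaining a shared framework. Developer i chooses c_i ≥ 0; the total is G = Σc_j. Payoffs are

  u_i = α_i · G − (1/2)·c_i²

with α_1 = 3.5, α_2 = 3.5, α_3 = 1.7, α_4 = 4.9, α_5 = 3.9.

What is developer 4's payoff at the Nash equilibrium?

73.745

Developer i's FOC: ∂u_i/∂c_i = α_i − c_i = 0, so c_i* = α_i.
NE contributions = (3.5, 3.5, 1.7, 4.9, 3.9); G = 17.5.
u_4 = α_4·G − ½·(c_4)² = 4.9·17.5 − ½·4.9² = 73.745.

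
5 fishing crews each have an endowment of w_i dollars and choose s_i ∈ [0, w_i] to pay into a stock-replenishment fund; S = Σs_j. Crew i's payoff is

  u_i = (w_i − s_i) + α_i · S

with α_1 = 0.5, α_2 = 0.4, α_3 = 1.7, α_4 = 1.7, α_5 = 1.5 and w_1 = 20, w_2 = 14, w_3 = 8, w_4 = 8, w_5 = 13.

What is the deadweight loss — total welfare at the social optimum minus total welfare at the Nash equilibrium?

∂u_i/∂s_i = α_i − 1, so crew i contributes w_i if α_i > 1, else 0.
α_i > 1 for i ∈ {3, 4, 5}; NE contributions (0, 0, 8, 8, 13), S = 29.
W^NE = Σw_i − S^NE + (Σα_i)·S^NE = 63 + 4.8·29 = 202.2.
Planner: ∂(Σu_j)/∂s_i = Σα_j − 1 = 4.8 > 0, so everyone contributes w_i; S^SO = 63, W^SO = 63 + 4.8·63 = 365.4.
Deadweight loss = 163.2.

163.2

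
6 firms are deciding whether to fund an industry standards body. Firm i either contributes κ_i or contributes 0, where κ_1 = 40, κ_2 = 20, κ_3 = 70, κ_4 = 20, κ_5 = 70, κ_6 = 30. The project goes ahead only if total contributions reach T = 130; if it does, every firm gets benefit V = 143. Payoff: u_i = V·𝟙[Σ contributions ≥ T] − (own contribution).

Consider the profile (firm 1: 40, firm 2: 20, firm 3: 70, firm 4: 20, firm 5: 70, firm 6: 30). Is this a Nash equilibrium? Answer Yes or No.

Total = 250 ≥ 130: provided.
Firm 1 (pledges 40, payoff 103): dropping to 0 → total 210, payoff 143. Profitable deviation.

No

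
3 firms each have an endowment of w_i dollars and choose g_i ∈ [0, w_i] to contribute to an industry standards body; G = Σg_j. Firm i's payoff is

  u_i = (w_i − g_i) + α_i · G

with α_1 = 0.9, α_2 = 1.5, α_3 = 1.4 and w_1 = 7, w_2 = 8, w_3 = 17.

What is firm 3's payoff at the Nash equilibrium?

35

∂u_i/∂g_i = α_i − 1, so firm i contributes w_i if α_i > 1, else 0.
α_i > 1 for i ∈ {2, 3}; NE contributions (0, 8, 17), G = 25.
u_3 = (17 − 17) + 1.4·25 = 35.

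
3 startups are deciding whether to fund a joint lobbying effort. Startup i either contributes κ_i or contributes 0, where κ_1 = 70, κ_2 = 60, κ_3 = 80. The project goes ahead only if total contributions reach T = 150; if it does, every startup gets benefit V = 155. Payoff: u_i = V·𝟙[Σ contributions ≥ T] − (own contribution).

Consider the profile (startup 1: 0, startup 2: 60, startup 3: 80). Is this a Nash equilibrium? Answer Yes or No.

Total = 140 < 150: not provided.
Startup 1 (pledges 0, payoff 0): pledging 70 → total 210, payoff 85. Profitable deviation.

No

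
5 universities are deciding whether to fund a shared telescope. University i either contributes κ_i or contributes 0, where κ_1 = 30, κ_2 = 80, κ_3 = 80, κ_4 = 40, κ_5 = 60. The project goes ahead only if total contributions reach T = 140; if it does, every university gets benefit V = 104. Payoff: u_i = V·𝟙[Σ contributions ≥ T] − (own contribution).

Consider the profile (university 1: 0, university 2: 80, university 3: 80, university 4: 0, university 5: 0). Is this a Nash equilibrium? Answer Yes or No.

Yes

Total = 160 ≥ 140: provided.
University 1 (pledges 0, payoff 104): pledging 30 → total 190, payoff 74. No gain.
University 2 (pledges 80, payoff 24): dropping to 0 → total 80, payoff 0. No gain.
University 3 (pledges 80, payoff 24): dropping to 0 → total 80, payoff 0. No gain.
University 4 (pledges 0, payoff 104): pledging 40 → total 200, payoff 64. No gain.
University 5 (pledges 0, payoff 104): pledging 60 → total 220, payoff 44. No gain.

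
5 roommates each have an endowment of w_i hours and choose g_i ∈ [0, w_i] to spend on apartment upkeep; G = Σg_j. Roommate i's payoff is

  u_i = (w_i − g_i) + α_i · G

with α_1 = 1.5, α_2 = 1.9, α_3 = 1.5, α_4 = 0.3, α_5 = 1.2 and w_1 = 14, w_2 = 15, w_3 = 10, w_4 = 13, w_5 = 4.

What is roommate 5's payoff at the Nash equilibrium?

∂u_i/∂g_i = α_i − 1, so roommate i contributes w_i if α_i > 1, else 0.
α_i > 1 for i ∈ {1, 2, 3, 5}; NE contributions (14, 15, 10, 0, 4), G = 43.
u_5 = (4 − 4) + 1.2·43 = 51.6.

51.6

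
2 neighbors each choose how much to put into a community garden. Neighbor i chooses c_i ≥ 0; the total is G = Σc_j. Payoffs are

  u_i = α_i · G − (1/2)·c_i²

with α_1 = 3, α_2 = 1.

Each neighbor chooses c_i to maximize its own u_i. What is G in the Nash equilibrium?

4

Neighbor i's FOC: ∂u_i/∂c_i = α_i − c_i = 0, so c_i* = α_i.
NE contributions = (3, 1); G = 4.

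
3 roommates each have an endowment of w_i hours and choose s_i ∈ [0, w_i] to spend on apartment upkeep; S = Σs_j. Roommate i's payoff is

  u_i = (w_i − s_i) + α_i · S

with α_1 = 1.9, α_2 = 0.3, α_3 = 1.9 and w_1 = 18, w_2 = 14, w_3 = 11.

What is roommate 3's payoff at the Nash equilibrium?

55.1

∂u_i/∂s_i = α_i − 1, so roommate i contributes w_i if α_i > 1, else 0.
α_i > 1 for i ∈ {1, 3}; NE contributions (18, 0, 11), S = 29.
u_3 = (11 − 11) + 1.9·29 = 55.1.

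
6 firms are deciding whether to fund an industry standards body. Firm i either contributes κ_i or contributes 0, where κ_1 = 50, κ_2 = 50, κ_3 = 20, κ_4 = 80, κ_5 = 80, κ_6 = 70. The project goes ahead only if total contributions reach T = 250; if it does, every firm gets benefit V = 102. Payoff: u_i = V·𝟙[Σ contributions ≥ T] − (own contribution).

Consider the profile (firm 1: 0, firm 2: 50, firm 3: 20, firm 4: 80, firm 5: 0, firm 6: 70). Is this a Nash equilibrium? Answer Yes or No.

No

Total = 220 < 250: not provided.
Firm 1 (pledges 0, payoff 0): pledging 50 → total 270, payoff 52. Profitable deviation.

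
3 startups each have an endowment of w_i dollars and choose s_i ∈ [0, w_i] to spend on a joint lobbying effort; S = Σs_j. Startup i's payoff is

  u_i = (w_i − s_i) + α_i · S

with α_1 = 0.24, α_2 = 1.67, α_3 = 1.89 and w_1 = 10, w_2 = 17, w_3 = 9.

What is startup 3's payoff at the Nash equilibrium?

∂u_i/∂s_i = α_i − 1, so startup i contributes w_i if α_i > 1, else 0.
α_i > 1 for i ∈ {2, 3}; NE contributions (0, 17, 9), S = 26.
u_3 = (9 − 9) + 1.89·26 = 49.14.

49.14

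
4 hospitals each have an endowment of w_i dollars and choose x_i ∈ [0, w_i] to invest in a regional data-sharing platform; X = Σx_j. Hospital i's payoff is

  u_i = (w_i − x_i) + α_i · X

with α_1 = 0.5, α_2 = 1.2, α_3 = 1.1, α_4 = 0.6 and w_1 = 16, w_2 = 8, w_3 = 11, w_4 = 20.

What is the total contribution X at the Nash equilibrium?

∂u_i/∂x_i = α_i − 1, so hospital i contributes w_i if α_i > 1, else 0.
α_i > 1 for i ∈ {2, 3}; NE contributions (0, 8, 11, 0), X = 19.

19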